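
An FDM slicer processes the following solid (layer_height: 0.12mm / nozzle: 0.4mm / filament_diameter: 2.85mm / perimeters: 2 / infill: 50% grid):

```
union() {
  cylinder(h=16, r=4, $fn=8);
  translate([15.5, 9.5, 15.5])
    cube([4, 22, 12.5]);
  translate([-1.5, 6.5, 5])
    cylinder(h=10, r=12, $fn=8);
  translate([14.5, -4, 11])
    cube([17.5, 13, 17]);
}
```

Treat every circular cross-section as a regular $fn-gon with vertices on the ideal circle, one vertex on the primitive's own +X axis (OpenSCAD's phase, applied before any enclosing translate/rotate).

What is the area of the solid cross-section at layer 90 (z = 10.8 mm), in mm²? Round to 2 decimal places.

At z = 10.8 mm: the cylinder: section is a regular 8-gon, circumradius r=4 (area = (8/2)·4.000²·sin(360°/8) = 45.25 mm²); the cube at (15.5, 9.5) does not reach this height (z outside [15.5, 28]); the r=12 cylinder at (-1.5, 6.5) contributes a regular 8-gon of circumradius 12 (area = (8/2)·12.000²·sin(360°/8) = 407.29 mm²); the cube at (14.5, -4) is not intersected at this z (z outside [11, 28]); Taking the union: the r=4 cylinder lies entirely inside the r=12 cylinder at (-1.5, 6.5), so the union is just the r=12 cylinder at (-1.5, 6.5) — area = 407.29 mm². Overall, the cross-section is a single solid region. Net area = 407.29 mm².

407.29 mm²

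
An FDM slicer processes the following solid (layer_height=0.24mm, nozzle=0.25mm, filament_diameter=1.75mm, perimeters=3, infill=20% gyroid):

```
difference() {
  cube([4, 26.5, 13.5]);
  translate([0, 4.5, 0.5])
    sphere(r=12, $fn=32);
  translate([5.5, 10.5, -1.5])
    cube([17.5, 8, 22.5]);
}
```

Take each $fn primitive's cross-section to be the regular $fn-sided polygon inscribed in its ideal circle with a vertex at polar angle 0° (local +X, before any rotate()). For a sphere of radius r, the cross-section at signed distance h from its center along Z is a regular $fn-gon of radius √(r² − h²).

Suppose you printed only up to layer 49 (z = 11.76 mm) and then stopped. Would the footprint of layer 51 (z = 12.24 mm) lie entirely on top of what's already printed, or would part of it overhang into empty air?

Compare the two slices. At z = 11.76: the cube (footprint 4×26.5) is included at this height (area 106.00 mm²); the sphere at (0, 4.5): section is a regular 32-gon, circumradius = √(r²−h²) = √(12²−11.26²) = 4.149 (area = (32/2)·4.149²·sin(360°/32) = 53.73 mm²); the cube at (5.5, 10.5) is present — its section is the full 17.5×8 rectangle (area 140.00 mm²); Subtracting the remaining from the first: starting from the 4×26.5 cube (106.00 mm²), the r=12 sphere at (0, 4.5) partially overlaps it — only the 26.67 mm² overlap (of its 53.73 mm²) is removed, clipping the outline; the 17.5×8 cube at (5.5, 10.5) misses the remaining region (no effect) — area = 79.33 mm². At z = 12.24: the 4×26.5 cube contributes its full rectangle (area 106.00 mm²); the sphere at (0, 4.5): section is a regular 32-gon, circumradius = √(r²−h²) = √(12²−11.74²) = 2.484 (area = (32/2)·2.484²·sin(360°/32) = 19.27 mm²); the cube at (5.5, 10.5) (footprint 17.5×8) is included at this height (area 140.00 mm²); Subtracting the remaining from the first: starting from the 4×26.5 cube (106.00 mm²), the r=12 sphere at (0, 4.5) partially overlaps it — only the 9.63 mm² overlap (of its 19.27 mm²) is removed, clipping the outline; the 17.5×8 cube at (5.5, 10.5) misses the remaining region (no effect) — area = 96.37 mm². Checking containment: at z = 12.24 the cross-section extends beyond the z = 11.76 cross-section by about 17.04 mm².

part overhangs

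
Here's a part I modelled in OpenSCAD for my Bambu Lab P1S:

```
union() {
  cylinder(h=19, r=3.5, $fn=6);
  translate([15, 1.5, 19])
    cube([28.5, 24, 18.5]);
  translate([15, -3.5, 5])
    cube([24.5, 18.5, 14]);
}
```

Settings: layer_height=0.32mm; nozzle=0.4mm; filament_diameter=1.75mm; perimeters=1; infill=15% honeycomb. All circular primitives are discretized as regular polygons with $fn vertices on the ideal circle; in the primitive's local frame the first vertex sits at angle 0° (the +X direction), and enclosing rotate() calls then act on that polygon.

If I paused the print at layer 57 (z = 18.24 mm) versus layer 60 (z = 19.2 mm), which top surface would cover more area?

layer 60 (z = 19.2 mm)

Layer 57 (z = 18.24): the r=3.5 cylinder contributes a regular 6-gon of circumradius 3.5 (area = (6/2)·3.500²·sin(360°/6) = 31.83 mm²); the cube at (15, 1.5) is not intersected at this z (z outside [19, 37.5]); the 24.5×18.5 cube at (15, -3.5) contributes its full rectangle (area 453.25 mm²); Taking the union: the 2 present regions are separate (no shared area or edge), so areas and boundary lengths simply add and each stays a separate island — area = 485.08 mm². So its area = 485.08 mm². Layer 60 (z = 19.2): the cylinder is absent (z outside [0, 19]); the 28.5×24 cube at (15, 1.5) contributes its full rectangle (area 684.00 mm²); the cube at (15, -3.5) is not intersected at this z (z outside [5, 19]); Taking the union: only the 28.5×24 cube at (15, 1.5) is present, so the union is just that shape — area = 684.00 mm². So its area = 684.00 mm². Layer 60 is larger (684.00 vs 485.08 mm²).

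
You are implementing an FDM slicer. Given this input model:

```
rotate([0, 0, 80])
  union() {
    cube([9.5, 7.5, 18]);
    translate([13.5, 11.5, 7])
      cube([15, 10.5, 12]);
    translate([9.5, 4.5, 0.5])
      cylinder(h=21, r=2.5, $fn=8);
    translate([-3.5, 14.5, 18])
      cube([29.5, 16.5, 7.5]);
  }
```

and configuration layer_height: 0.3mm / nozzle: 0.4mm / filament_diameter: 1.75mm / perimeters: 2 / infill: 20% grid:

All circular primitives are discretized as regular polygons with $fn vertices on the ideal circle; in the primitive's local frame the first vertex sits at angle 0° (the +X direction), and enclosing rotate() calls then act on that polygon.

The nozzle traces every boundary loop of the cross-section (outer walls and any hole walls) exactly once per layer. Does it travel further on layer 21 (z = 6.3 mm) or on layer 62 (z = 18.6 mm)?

Layer 21 (z = 6.3): the 9.5×7.5 cube contributes its full rectangle (perimeter 34.00 mm); the cube at (13.5, 11.5) is not intersected at this z (z outside [7, 19]); the r=2.5 cylinder at (9.5, 4.5) gives a regular 8-gon of circumradius 2.5 (constant along its height) (perimeter = 2·8·2.500·sin(180°/8) = 15.31 mm); the cube at (-3.5, 14.5) is not intersected at this z (z outside [18, 25.5]); Combining (union): the regions partially overlap (shared area 8.84 mm²), so the edge portions inside another operand are dropped and the merged outline is re-measured after clipping — boundary = 36.65 mm; (rotated 80° about Z; rotation is an isometry so areas/perimeters/island counts are preserved). So its perimeter = 36.65 mm. Layer 62 (z = 18.6): the cube does not reach this height (z outside [0, 18]); the cube at (13.5, 11.5) is present — its section is the full 15×10.5 rectangle (perimeter 51.00 mm); the cylinder at (9.5, 4.5): section is a regular 8-gon, circumradius r=2.5 (perimeter = 2·8·2.500·sin(180°/8) = 15.31 mm); the 29.5×16.5 cube at (-3.5, 14.5) contributes its full rectangle (perimeter 92.00 mm); Taking the union: the regions partially overlap (shared area 93.75 mm²), so the edge portions inside another operand are dropped and the merged outline is re-measured after clipping — boundary = 118.31 mm; (rotated 80° about Z; rotation is an isometry so areas/perimeters/island counts are preserved). So its perimeter = 118.31 mm. Layer 62 is larger (118.31 vs 36.65 mm).

layer 62 (z = 18.6 mm)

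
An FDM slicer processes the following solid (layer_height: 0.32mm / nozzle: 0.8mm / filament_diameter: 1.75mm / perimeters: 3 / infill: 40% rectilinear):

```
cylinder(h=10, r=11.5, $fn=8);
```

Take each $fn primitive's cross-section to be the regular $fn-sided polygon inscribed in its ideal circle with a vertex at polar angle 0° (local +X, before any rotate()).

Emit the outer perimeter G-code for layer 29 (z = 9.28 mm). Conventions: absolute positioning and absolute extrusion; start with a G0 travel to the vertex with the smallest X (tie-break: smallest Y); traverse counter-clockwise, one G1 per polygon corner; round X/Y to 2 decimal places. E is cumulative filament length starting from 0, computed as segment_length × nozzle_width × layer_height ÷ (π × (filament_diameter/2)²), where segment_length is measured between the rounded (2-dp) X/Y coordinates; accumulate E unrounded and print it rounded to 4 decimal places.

G0 X-11.50 Y0.00 Z9.28
G1 X-8.13 Y-8.13 E0.9367
G1 X0.00 Y-11.50 E1.8734
G1 X8.13 Y-8.13 E2.8101
G1 X11.50 Y0.00 E3.7468
G1 X8.13 Y8.13 E4.6834
G1 X0.00 Y11.50 E5.6201
G1 X-8.13 Y8.13 E6.5568
G1 X-11.50 Y0.00 E7.4935

At z = 9.28 mm: the r=11.5 cylinder contributes a regular 8-gon of circumradius 11.5. The outline is a single polygon with 8 vertices. Extrusion per mm of travel: 0.8 × 0.32 / (π × 0.875²) = 0.106432. Accumulating E over each segment gives final E = 7.4935.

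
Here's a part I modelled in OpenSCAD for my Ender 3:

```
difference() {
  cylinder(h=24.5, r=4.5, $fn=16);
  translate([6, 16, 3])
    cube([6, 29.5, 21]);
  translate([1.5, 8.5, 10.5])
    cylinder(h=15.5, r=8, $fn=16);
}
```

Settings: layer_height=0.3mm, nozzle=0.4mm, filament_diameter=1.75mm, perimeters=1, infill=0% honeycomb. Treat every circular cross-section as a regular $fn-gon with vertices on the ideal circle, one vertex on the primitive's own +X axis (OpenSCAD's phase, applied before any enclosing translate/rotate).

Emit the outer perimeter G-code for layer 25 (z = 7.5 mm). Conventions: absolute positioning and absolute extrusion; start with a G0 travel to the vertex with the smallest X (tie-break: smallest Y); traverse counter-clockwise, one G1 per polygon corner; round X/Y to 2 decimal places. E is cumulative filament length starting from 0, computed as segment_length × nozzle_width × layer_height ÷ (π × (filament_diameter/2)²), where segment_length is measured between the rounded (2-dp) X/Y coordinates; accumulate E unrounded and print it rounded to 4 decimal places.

At z = 7.5 mm: the r=4.5 cylinder contributes a regular 16-gon of circumradius 4.5; the cube at (6, 16) (footprint 6×29.5) is included at this height; the cylinder at (1.5, 8.5) is not intersected at this z (z outside [10.5, 26]); After the difference (first − rest): starting from the r=4.5 cylinder, the 6×29.5 cube at (6, 16) misses the remaining region (no effect) — 1 connected region. The outline is a single polygon with 16 vertices. Extrusion per mm of travel: 0.4 × 0.3 / (π × 0.875²) = 0.049890. Accumulating E over each segment gives final E = 1.4016.

G0 X-4.50 Y0.00 Z7.50
G1 X-4.16 Y-1.72 E0.0875
G1 X-3.18 Y-3.18 E0.1752
G1 X-1.72 Y-4.16 E0.2629
G1 X0.00 Y-4.50 E0.3504
G1 X1.72 Y-4.16 E0.4379
G1 X3.18 Y-3.18 E0.5256
G1 X4.16 Y-1.72 E0.6133
G1 X4.50 Y0.00 E0.7008
G1 X4.16 Y1.72 E0.7883
G1 X3.18 Y3.18 E0.8760
G1 X1.72 Y4.16 E0.9637
G1 X0.00 Y4.50 E1.0512
G1 X-1.72 Y4.16 E1.1387
G1 X-3.18 Y3.18 E1.2264
G1 X-4.16 Y1.72 E1.3141
G1 X-4.50 Y0.00 E1.4016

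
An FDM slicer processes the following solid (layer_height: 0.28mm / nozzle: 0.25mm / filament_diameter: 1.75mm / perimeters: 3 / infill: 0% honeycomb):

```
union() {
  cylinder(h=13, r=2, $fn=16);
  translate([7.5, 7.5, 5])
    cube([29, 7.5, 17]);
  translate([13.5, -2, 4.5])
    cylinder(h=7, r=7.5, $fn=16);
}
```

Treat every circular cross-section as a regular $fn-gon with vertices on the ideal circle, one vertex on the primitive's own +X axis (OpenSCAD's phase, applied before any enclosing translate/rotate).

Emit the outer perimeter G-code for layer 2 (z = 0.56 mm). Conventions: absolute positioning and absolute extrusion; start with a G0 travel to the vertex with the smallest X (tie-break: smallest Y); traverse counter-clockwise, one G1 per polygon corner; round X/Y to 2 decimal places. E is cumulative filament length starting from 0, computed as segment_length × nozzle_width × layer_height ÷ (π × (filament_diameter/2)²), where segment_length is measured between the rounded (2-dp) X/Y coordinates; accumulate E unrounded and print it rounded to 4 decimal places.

G0 X-2.00 Y0.00 Z0.56
G1 X-1.85 Y-0.77 E0.0228
G1 X-1.41 Y-1.41 E0.0454
G1 X-0.77 Y-1.85 E0.0680
G1 X0.00 Y-2.00 E0.0909
G1 X0.77 Y-1.85 E0.1137
G1 X1.41 Y-1.41 E0.1363
G1 X1.85 Y-0.77 E0.1589
G1 X2.00 Y0.00 E0.1817
G1 X1.85 Y0.77 E0.2046
G1 X1.41 Y1.41 E0.2272
G1 X0.77 Y1.85 E0.2498
G1 X0.00 Y2.00 E0.2726
G1 X-0.77 Y1.85 E0.2954
G1 X-1.41 Y1.41 E0.3180
G1 X-1.85 Y0.77 E0.3406
G1 X-2.00 Y0.00 E0.3635

At z = 0.56 mm: the cylinder: section is a regular 16-gon, circumradius r=2; the cube at (7.5, 7.5) is not intersected at this z (z outside [5, 22]); the cylinder at (13.5, -2) is not intersected at this z (z outside [4.5, 11.5]); Combining (union): only the r=2 cylinder is present, so the union is just that shape — 1 connected region. The outline is a single polygon with 16 vertices. Extrusion per mm of travel: 0.25 × 0.28 / (π × 0.875²) = 0.029103. Accumulating E over each segment gives final E = 0.3635.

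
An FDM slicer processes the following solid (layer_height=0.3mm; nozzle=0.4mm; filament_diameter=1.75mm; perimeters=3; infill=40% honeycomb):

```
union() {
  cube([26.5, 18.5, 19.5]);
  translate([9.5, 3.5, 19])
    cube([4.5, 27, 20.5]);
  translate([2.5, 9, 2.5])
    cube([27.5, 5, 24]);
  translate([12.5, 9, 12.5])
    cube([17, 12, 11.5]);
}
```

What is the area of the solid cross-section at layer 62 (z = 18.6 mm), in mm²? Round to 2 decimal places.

At z = 18.6 mm: the 26.5×18.5 cube contributes its full rectangle (area 490.25 mm²); the cube at (9.5, 3.5) is not intersected at this z (z outside [19, 39.5]); the cube at (2.5, 9) is present — its section is the full 27.5×5 rectangle (area 137.50 mm²); the 17×12 cube at (12.5, 9) contributes its full rectangle (area 204.00 mm²); Combining (union): the regions partially overlap — summed areas 831.75 mm² minus the doubly-counted overlap 268.00 mm² gives 563.75 mm² — area = 563.75 mm². Overall, the cross-section is a single solid region. Net area = 563.75 mm².

563.75 mm²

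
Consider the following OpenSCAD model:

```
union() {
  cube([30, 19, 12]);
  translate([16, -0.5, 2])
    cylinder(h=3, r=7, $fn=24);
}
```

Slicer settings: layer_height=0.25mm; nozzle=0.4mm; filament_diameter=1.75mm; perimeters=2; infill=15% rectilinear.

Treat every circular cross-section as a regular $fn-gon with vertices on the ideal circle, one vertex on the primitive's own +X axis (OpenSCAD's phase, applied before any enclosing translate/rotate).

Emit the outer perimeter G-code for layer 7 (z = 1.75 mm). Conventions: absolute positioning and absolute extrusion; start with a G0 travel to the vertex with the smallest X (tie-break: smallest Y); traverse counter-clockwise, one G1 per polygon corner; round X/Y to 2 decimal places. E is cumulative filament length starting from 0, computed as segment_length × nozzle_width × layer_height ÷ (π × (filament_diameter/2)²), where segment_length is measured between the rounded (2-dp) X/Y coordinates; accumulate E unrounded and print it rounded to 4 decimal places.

At z = 1.75 mm: the 30×19 cube contributes its full rectangle; the cylinder at (16, -0.5) is absent (z outside [2, 5]); Taking the union: only the 30×19 cube is present, so the union is just that shape — 1 connected region. The outline is a single polygon with 4 vertices. Extrusion per mm of travel: 0.4 × 0.25 / (π × 0.875²) = 0.041575. Accumulating E over each segment gives final E = 4.0744.

G0 X0.00 Y0.00 Z1.75
G1 X30.00 Y0.00 E1.2473
G1 X30.00 Y19.00 E2.0372
G1 X0.00 Y19.00 E3.2844
G1 X0.00 Y0.00 E4.0744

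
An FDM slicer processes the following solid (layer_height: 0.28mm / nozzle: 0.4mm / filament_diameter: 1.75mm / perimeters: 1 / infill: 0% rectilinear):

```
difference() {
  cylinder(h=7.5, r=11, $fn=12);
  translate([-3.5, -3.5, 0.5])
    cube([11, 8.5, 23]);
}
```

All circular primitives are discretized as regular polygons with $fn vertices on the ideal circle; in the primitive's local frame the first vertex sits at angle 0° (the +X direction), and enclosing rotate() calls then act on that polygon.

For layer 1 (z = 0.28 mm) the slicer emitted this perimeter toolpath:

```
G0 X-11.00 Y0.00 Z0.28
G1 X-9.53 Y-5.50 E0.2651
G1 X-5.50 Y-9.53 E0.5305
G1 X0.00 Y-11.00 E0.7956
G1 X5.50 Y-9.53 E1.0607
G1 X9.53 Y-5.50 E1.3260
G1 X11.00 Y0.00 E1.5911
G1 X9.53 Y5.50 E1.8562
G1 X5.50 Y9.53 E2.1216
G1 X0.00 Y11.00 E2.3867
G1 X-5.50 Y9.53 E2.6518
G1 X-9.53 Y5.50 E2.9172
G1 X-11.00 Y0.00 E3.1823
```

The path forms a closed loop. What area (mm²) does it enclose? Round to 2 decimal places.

363.14 mm²

Apply the shoelace formula to the sequence of (X, Y) vertices; enclosed area = 363.14 mm².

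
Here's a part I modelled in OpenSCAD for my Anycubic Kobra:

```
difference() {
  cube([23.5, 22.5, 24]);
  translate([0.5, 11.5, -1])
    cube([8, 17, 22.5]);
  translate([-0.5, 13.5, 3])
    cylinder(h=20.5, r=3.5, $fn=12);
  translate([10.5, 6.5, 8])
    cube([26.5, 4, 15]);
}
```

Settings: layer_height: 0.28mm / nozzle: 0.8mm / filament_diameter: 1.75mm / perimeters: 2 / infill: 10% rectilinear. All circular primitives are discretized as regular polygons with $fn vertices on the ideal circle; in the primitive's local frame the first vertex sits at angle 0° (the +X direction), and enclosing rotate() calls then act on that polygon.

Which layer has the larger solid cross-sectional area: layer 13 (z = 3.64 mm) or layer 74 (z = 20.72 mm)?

Layer 13 (z = 3.64): the cube is present — its section is the full 23.5×22.5 rectangle (area 528.75 mm²); the cube at (0.5, 11.5) (footprint 8×17) is included at this height (area 136.00 mm²); the cylinder at (-0.5, 13.5): section is a regular 12-gon, circumradius r=3.5 (area = (12/2)·3.500²·sin(360°/12) = 36.75 mm²); the cube at (10.5, 6.5) does not reach this height (z outside [8, 23]); Subtracting the remaining from the first: starting from the 23.5×22.5 cube (528.75 mm²), the 8×17 cube at (0.5, 11.5) partially overlaps it — only the 88.00 mm² overlap (of its 136.00 mm²) is removed, clipping the outline; the r=3.5 cylinder at (-0.5, 13.5) partially overlaps it — only the 4.68 mm² overlap (of its 36.75 mm²) is removed, clipping the outline — area = 436.07 mm². So its area = 436.07 mm². Layer 74 (z = 20.72): the cube (footprint 23.5×22.5) is included at this height (area 528.75 mm²); the 8×17 cube at (0.5, 11.5) contributes its full rectangle (area 136.00 mm²); the r=3.5 cylinder at (-0.5, 13.5) gives a regular 12-gon of circumradius 3.5 (constant along its height) (area = (12/2)·3.500²·sin(360°/12) = 36.75 mm²); the cube at (10.5, 6.5) is present — its section is the full 26.5×4 rectangle (area 106.00 mm²); Subtracting the remaining from the first: starting from the 23.5×22.5 cube (528.75 mm²), the 8×17 cube at (0.5, 11.5) partially overlaps it — only the 88.00 mm² overlap (of its 136.00 mm²) is removed, clipping the outline; the r=3.5 cylinder at (-0.5, 13.5) partially overlaps it — only the 4.68 mm² overlap (of its 36.75 mm²) is removed, clipping the outline; the 26.5×4 cube at (10.5, 6.5) partially overlaps it — only the 52.00 mm² overlap (of its 106.00 mm²) is removed, clipping the outline — area = 384.07 mm². So its area = 384.07 mm². Layer 13 is larger (436.07 vs 384.07 mm²).

layer 13 (z = 3.64 mm)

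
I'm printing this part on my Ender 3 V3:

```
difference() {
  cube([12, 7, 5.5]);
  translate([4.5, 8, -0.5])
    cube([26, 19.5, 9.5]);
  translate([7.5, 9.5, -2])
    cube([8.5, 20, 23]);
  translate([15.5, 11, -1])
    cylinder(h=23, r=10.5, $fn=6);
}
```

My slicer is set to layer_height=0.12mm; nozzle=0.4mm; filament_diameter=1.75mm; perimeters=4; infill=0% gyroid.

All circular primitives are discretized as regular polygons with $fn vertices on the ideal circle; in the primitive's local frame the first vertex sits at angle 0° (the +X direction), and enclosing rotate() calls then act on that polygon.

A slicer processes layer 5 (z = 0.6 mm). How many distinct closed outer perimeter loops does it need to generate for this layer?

At z = 0.6 mm: the cube is present — its section is the full 12×7 rectangle; the 26×19.5 cube at (4.5, 8) contributes its full rectangle; the cube at (7.5, 9.5) (footprint 8.5×20) is included at this height; the r=10.5 cylinder at (15.5, 11) contributes a regular 6-gon of circumradius 10.5; After the difference (first − rest): starting from the 12×7 cube, the 26×19.5 cube at (4.5, 8) misses the remaining region (no effect); the 8.5×20 cube at (7.5, 9.5) misses the remaining region (no effect); the r=10.5 cylinder at (15.5, 11) partially overlaps it — only the 16.40 mm² overlap (of its 286.44 mm²) is removed, clipping the outline — 1 connected region. The result has 1 disconnected region.

1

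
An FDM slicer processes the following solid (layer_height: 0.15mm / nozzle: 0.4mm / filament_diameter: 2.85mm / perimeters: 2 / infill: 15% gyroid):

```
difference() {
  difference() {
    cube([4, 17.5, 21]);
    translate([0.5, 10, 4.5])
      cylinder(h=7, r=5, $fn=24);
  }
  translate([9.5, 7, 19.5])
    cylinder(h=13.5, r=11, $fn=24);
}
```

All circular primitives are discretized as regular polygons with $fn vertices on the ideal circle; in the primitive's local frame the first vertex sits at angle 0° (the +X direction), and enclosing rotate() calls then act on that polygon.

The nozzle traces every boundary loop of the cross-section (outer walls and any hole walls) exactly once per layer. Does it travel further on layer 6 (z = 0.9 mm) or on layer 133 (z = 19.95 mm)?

Layer 6 (z = 0.9): the 4×17.5 cube contributes its full rectangle (perimeter 43.00 mm); the cylinder at (0.5, 10) does not reach this height (z outside [4.5, 11.5]); Subtracting the remaining from the first: none of the subtracted shapes is present at this height, so the 4×17.5 cube is unchanged — boundary = 43.00 mm; the cylinder at (9.5, 7) is absent (z outside [19.5, 33]); Taking the first minus the rest: none of the subtracted shapes is present at this height, so that combined region is unchanged — boundary = 43.00 mm. So its perimeter = 43.00 mm. Layer 133 (z = 19.95): the cube (footprint 4×17.5) is included at this height (perimeter 43.00 mm); the cylinder at (0.5, 10) does not reach this height (z outside [4.5, 11.5]); After the difference (first − rest): none of the subtracted shapes is present at this height, so the 4×17.5 cube is unchanged — boundary = 43.00 mm; the cylinder at (9.5, 7): section is a regular 24-gon, circumradius r=11 (perimeter = 2·24·11.000·sin(180°/24) = 68.92 mm); Taking the first minus the rest: starting from the result so far, the r=11 cylinder at (9.5, 7) partially overlaps it — only the 58.35 mm² overlap (of its 375.81 mm²) is removed, clipping the outline — boundary = 20.08 mm. So its perimeter = 20.08 mm. Layer 6 is larger (43.00 vs 20.08 mm).

layer 6 (z = 0.9 mm)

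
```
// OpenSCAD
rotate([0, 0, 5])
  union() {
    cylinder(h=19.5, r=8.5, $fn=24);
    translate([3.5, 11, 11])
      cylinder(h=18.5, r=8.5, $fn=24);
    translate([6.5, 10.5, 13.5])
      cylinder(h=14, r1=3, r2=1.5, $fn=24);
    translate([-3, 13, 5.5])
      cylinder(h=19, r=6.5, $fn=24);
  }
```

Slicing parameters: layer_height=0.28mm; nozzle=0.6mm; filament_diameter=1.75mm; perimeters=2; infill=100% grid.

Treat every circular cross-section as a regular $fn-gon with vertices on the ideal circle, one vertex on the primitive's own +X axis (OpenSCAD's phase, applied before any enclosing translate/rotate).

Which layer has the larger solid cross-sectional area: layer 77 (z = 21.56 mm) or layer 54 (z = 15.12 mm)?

layer 54 (z = 15.12 mm)

Layer 77 (z = 21.56): the cylinder is not intersected at this z (z outside [0, 19.5]); the r=8.5 cylinder at (3.5, 11) contributes a regular 24-gon of circumradius 8.5 (area = (24/2)·8.500²·sin(360°/24) = 224.40 mm²); the cone at (6.5, 10.5): at t=0.576 of its height the radius interpolates to r₁+(r₂−r₁)t = 2.136, giving a regular 24-gon of that circumradius (area = (24/2)·2.136²·sin(360°/24) = 14.18 mm²); the cylinder at (-3, 13): section is a regular 24-gon, circumradius r=6.5 (area = (24/2)·6.500²·sin(360°/24) = 131.22 mm²); Merging all regions: the regions partially overlap — summed areas 369.79 mm² minus the doubly-counted overlap 89.39 mm² gives 280.40 mm² — area = 280.40 mm²; (rotated 5° about Z; rotation is an isometry so areas/perimeters/island counts are preserved). So its area = 280.40 mm². Layer 54 (z = 15.12): the r=8.5 cylinder gives a regular 24-gon of circumradius 8.5 (constant along its height) (area = (24/2)·8.500²·sin(360°/24) = 224.40 mm²); the cylinder at (3.5, 11): section is a regular 24-gon, circumradius r=8.5 (area = (24/2)·8.500²·sin(360°/24) = 224.40 mm²); the cone at (6.5, 10.5): at t=0.116 of its height the radius interpolates to r₁+(r₂−r₁)t = 2.826, giving a regular 24-gon of that circumradius (area = (24/2)·2.826²·sin(360°/24) = 24.81 mm²); the r=6.5 cylinder at (-3, 13) contributes a regular 24-gon of circumradius 6.5 (area = (24/2)·6.500²·sin(360°/24) = 131.22 mm²); Combining (union): the regions partially overlap — summed areas 604.83 mm² minus the doubly-counted overlap 146.25 mm² gives 458.58 mm² — area = 458.58 mm²; (whole slice rotated 5° about Z — lengths, areas and connectivity unchanged). So its area = 458.58 mm². Layer 54 is larger (458.58 vs 280.40 mm²).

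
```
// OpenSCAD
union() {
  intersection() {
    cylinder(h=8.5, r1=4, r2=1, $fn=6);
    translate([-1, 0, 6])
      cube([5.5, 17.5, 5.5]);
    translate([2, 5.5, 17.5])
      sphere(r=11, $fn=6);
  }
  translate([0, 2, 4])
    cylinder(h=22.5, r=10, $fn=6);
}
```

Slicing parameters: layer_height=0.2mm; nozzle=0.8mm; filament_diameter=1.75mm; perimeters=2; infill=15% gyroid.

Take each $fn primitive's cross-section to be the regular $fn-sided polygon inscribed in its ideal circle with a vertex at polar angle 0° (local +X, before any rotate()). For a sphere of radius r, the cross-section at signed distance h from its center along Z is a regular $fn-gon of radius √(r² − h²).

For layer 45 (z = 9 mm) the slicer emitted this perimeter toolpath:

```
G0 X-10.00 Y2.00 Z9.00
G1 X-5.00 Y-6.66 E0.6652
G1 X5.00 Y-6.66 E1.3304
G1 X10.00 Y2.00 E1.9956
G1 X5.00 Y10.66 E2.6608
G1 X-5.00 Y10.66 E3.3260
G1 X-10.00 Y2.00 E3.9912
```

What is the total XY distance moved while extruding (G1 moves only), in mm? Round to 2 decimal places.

60.00 mm

Sum the Euclidean lengths of each G1 segment: total = 60.00 mm.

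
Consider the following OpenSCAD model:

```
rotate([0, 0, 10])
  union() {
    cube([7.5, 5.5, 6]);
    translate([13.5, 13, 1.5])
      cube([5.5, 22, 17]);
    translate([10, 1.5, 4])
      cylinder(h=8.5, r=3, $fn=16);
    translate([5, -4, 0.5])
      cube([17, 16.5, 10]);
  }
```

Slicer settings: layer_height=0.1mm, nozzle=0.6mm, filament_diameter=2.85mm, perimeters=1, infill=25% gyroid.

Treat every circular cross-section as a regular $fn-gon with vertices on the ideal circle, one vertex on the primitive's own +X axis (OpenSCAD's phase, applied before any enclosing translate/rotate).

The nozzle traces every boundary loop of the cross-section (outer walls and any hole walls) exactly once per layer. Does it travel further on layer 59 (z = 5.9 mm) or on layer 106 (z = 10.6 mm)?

layer 59 (z = 5.9 mm)

Layer 59 (z = 5.9): the cube is present — its section is the full 7.5×5.5 rectangle (perimeter 26.00 mm); the 5.5×22 cube at (13.5, 13) contributes its full rectangle (perimeter 55.00 mm); the r=3 cylinder at (10, 1.5) contributes a regular 16-gon of circumradius 3 (perimeter = 2·16·3.000·sin(180°/16) = 18.73 mm); the 17×16.5 cube at (5, -4) contributes its full rectangle (perimeter 67.00 mm); Taking the union: the regions partially overlap (shared area 41.30 mm²), so the edge portions inside another operand are dropped and the merged outline is re-measured after clipping — boundary = 132.00 mm; (whole slice rotated 10° about Z — lengths, areas and connectivity unchanged). So its perimeter = 132.00 mm. Layer 106 (z = 10.6): the cube is not intersected at this z (z outside [0, 6]); the cube at (13.5, 13) (footprint 5.5×22) is included at this height (perimeter 55.00 mm); the cylinder at (10, 1.5): section is a regular 16-gon, circumradius r=3 (perimeter = 2·16·3.000·sin(180°/16) = 18.73 mm); the cube at (5, -4) is not intersected at this z (z outside [0.5, 10.5]); Taking the union: the 2 present regions are separate (no shared area or edge), so areas and boundary lengths simply add and each stays a separate island — boundary = 73.73 mm; (rotated 10° about Z; rotation is an isometry so areas/perimeters/island counts are preserved). So its perimeter = 73.73 mm. Layer 59 is larger (132.00 vs 73.73 mm).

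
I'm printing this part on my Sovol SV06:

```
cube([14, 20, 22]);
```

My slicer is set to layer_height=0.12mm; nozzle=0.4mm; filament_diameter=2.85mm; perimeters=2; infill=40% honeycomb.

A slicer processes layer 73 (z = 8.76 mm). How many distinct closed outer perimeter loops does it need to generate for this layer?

1

At z = 8.76 mm: the cube (footprint 14×20) is included at this height. The result has 1 disconnected region.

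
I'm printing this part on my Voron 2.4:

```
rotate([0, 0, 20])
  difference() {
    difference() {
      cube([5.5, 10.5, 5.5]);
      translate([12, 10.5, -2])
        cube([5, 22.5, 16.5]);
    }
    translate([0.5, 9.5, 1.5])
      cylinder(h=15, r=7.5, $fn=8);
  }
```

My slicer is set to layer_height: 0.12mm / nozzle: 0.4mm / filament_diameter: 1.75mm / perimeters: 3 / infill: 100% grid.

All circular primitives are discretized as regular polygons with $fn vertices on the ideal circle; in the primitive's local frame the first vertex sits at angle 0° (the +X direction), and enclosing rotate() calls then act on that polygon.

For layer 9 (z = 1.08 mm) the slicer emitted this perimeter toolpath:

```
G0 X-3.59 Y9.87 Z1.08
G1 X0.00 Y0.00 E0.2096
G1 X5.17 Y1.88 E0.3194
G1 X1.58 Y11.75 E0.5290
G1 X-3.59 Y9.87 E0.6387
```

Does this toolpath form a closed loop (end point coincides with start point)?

Start point (G0): (-3.59, 9.87). End point (last G1): the path returns to the start — closed.

yes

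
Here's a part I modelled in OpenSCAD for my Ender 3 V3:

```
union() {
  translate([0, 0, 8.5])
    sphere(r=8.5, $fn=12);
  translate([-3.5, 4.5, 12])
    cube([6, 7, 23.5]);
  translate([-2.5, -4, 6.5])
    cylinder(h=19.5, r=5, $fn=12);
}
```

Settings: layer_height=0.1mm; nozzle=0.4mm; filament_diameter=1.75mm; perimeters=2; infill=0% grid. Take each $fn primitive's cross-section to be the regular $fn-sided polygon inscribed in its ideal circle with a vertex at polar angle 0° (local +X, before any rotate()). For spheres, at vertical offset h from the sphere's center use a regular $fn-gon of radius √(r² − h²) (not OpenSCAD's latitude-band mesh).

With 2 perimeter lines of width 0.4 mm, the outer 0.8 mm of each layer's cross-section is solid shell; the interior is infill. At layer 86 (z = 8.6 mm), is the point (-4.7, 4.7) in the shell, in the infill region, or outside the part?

infill

At z = 8.6 mm: the r=8.5 sphere contributes a regular 12-gon of circumradius √(8.5²−0.1²) = 8.499; the cube at (-3.5, 4.5) does not reach this height (z outside [12, 35.5]); the r=5 cylinder at (-2.5, -4) contributes a regular 12-gon of circumradius 5; Combining (union): the regions partially overlap (shared area 66.88 mm²), so overlapping operands fuse into one piece — 1 connected region. Overall, the cross-section is a single solid region. The nearest boundary edge runs (-7.36, 4.25)→(-4.25, 7.36); distance from the point to it = 1.56 mm. The point is inside the cross-section and 1.56 mm from the nearest boundary — more than the 0.8 mm shell width (2 × 0.4), so it's in the infill interior.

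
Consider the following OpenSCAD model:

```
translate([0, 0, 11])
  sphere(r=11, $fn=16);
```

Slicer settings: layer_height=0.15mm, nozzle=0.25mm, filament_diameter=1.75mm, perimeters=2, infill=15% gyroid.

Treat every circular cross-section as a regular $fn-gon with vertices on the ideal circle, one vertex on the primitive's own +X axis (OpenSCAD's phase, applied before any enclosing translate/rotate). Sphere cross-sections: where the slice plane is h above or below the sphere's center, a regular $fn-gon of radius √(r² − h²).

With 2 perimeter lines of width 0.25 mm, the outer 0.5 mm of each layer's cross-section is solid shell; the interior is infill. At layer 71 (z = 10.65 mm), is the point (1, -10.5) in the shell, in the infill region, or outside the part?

At z = 10.65 mm: the r=11 sphere slices to a regular 16-gon of circumradius 10.994 (√(r²−h²) with h=0.35 from center). Overall, the cross-section is a single solid region. The nearest boundary edge runs (-0.00, -10.99)→(4.21, -10.16); distance from the point to it = 0.29 mm. The point is inside the cross-section, 0.29 mm from the nearest boundary — within the 0.5 mm shell band (2 × 0.25).

shell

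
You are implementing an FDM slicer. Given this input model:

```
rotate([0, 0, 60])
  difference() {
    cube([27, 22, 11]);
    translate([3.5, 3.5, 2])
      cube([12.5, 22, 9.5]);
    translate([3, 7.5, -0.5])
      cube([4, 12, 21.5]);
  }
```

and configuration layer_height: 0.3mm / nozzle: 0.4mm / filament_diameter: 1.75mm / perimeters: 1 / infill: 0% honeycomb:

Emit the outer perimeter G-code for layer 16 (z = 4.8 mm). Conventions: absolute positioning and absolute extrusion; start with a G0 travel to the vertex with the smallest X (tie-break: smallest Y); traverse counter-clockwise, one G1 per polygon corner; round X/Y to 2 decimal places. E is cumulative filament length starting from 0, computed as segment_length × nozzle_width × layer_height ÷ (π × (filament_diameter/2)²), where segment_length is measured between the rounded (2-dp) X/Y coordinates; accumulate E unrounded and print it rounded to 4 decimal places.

G0 X-19.05 Y11.00 Z4.80
G1 X0.00 Y0.00 E1.0975
G1 X13.50 Y23.38 E2.4444
G1 X-5.55 Y34.38 E3.5419
G1 X-11.05 Y24.86 E4.0904
G1 X4.97 Y15.61 E5.0133
G1 X-1.28 Y4.78 E5.6371
G1 X-4.75 Y6.78 E5.8369
G1 X-5.00 Y6.35 E5.8618
G1 X-15.39 Y12.35 E6.4603
G1 X-15.14 Y12.78 E6.4852
G1 X-17.30 Y14.03 E6.6097
G1 X-19.05 Y11.00 E6.7842

At z = 4.8 mm: the cube is present — its section is the full 27×22 rectangle; the cube at (3.5, 3.5) (footprint 12.5×22) is included at this height; the 4×12 cube at (3, 7.5) contributes its full rectangle; Subtracting the remaining from the first: starting from the 27×22 cube, the 12.5×22 cube at (3.5, 3.5) partially overlaps it — only the 231.25 mm² overlap (of its 275.00 mm²) is removed, clipping the outline; the 4×12 cube at (3, 7.5) partially overlaps it — only the 6.00 mm² overlap (of its 48.00 mm²) is removed, clipping the outline — 1 connected region; (whole slice rotated 60° about Z — lengths, areas and connectivity unchanged). The outline is a single polygon with 12 vertices. Extrusion per mm of travel: 0.4 × 0.3 / (π × 0.875²) = 0.049890. Accumulating E over each segment gives final E = 6.7842.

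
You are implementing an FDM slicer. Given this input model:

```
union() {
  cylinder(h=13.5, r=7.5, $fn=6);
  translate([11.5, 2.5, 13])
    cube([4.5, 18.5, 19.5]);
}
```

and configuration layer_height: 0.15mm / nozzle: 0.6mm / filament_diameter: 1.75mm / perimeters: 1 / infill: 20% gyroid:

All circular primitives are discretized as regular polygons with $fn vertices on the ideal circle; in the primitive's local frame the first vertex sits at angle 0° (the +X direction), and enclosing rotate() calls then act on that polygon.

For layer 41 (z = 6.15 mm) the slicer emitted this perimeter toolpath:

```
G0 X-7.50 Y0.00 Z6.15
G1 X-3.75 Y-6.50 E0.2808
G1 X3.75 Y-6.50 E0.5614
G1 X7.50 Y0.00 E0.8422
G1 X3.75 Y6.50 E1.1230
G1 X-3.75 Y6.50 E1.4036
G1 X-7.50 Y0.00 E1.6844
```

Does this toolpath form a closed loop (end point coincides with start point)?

Start point (G0): (-7.50, 0.00). End point (last G1): the path returns to the start — closed.

yes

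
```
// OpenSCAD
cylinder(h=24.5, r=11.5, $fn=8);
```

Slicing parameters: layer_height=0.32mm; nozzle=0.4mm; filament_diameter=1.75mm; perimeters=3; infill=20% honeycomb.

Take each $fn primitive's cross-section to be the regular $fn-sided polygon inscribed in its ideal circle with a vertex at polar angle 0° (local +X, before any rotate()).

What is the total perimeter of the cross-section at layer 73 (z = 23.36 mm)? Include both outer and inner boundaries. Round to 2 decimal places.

70.41 mm

At z = 23.36 mm: the r=11.5 cylinder contributes a regular 8-gon of circumradius 11.5 (perimeter = 2·8·11.500·sin(180°/8) = 70.41 mm). Overall, the cross-section is a single solid region. Total boundary length (outer) = 70.41 mm.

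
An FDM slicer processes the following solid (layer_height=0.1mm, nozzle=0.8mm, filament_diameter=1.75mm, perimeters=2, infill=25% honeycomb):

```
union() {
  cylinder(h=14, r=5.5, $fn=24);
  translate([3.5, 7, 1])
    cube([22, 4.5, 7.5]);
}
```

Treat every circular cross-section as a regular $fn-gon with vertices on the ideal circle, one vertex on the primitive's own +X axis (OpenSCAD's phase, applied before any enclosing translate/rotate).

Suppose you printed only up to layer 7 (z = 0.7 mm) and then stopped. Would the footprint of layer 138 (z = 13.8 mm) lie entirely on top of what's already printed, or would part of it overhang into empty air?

Compare the two slices. At z = 0.7: the cylinder: section is a regular 24-gon, circumradius r=5.5 (area = (24/2)·5.500²·sin(360°/24) = 93.95 mm²); the cube at (3.5, 7) is absent (z outside [1, 8.5]); Taking the union: only the r=5.5 cylinder is present, so the union is just that shape — area = 93.95 mm². At z = 13.8: the r=5.5 cylinder contributes a regular 24-gon of circumradius 5.5 (area = (24/2)·5.500²·sin(360°/24) = 93.95 mm²); the cube at (3.5, 7) is not intersected at this z (z outside [1, 8.5]); Taking the union: only the r=5.5 cylinder is present, so the union is just that shape — area = 93.95 mm². Checking containment: the cross-section at z = 13.8 is a subset of the cross-section at z = 0.7.

entirely on top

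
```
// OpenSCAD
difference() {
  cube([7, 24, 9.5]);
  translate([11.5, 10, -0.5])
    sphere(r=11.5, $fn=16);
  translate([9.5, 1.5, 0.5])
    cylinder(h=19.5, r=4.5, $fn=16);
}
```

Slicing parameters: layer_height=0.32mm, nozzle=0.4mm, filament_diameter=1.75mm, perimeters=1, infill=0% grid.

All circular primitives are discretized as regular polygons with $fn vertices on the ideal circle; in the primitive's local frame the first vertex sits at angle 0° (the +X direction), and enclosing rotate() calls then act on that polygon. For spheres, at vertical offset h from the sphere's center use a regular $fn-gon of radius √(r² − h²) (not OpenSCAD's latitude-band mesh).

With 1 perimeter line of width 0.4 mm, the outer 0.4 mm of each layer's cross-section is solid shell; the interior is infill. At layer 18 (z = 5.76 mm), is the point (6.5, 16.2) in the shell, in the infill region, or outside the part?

outside

At z = 5.76 mm: the 7×24 cube contributes its full rectangle; the r=11.5 sphere at (11.5, 10) slices to a regular 16-gon of circumradius 9.647 (√(r²−h²) with h=6.26 from center); the cylinder at (9.5, 1.5): section is a regular 16-gon, circumradius r=4.5; After the difference (first − rest): starting from the 7×24 cube, the r=11.5 sphere at (11.5, 10) partially overlaps it — only the 59.97 mm² overlap (of its 284.91 mm²) is removed, clipping the outline; the r=4.5 cylinder at (9.5, 1.5) partially overlaps it — only the 4.18 mm² overlap (of its 61.99 mm²) is removed, clipping the outline — 1 connected region. Overall, the cross-section is a single solid region. The nearest boundary edge runs (7.00, 18.37)→(4.68, 16.82); distance from the point to it = 1.53 mm. The point is not inside any of the regions above, so it lies outside the cross-section (1.53 mm from the nearest boundary).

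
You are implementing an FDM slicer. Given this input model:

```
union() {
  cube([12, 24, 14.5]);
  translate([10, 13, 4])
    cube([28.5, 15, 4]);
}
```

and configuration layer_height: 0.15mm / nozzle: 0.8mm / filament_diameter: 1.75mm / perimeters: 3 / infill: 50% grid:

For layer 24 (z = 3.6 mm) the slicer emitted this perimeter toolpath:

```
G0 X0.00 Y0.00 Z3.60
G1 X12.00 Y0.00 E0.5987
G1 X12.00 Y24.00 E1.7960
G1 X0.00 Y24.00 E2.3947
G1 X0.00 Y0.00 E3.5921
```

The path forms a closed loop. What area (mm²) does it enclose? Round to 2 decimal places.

Apply the shoelace formula to the sequence of (X, Y) vertices; enclosed area = 288.00 mm².

288.00 mm²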